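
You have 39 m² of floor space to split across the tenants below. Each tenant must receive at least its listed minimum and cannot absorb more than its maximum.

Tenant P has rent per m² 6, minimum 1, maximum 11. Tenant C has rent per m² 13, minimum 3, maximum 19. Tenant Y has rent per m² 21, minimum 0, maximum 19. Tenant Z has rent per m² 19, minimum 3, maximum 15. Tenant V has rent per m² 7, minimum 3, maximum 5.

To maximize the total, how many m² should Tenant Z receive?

13

Meeting every minimum uses 1+3+0+3+3 = 10 m², leaving 29.
Highest rent per m² first: Tenant Y 21 > Tenant Z 19 > Tenant C 13 > Tenant V 7 > Tenant P 6.
Tenant Y takes 19 more to reach its cap of 19 — 10 left.
Tenant Z: +10 (room for 12) → 13. Pool exhausted.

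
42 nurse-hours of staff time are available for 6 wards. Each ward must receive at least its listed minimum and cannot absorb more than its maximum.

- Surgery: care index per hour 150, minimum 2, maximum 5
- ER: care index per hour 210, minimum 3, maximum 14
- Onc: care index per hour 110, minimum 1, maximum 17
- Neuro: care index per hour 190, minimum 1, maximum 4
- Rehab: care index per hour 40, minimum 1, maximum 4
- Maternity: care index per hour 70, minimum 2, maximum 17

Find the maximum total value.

Meeting every minimum uses 2+3+1+1+1+2 = 10 nurse-hours, leaving 32.
Order the wards by care index per hour: ER 210 > Neuro 190 > Surgery 150 > Onc 110 > Maternity 70 > Rehab 40.
ER: +11 to 14 (cap) ; 21 left.
Neuro: +3 to 4 (cap) ; 18 left.
Surgery: +3 to 5 (cap) ; 15 left.
Onc has room for 16 more but only 15 remain, so it gets 16.
Total = 150×5 + 210×14 + 110×16 + 190×4 + 40×1 + 70×2 = 6390.

6390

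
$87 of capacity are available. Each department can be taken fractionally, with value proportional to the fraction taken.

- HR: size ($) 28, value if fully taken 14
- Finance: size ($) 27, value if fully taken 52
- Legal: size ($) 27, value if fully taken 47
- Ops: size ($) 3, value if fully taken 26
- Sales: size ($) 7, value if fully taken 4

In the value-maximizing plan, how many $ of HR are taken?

Rank by value-to-size ratio: Ops 26/3≈8.67, Finance 52/27≈1.93, Legal 47/27≈1.74, Sales 4/7≈0.571, HR 14/28≈0.5.
Ops: take in full, 3 $ for value 26 — 84 left.
Take all of Finance (27 $, value 52) — 57 $ left.
All 27 $ of Legal fit (value 47) — 30 remain.
Take all of Sales (7 $, value 4) — 23 $ left.
23 $ left: a 23/28 share of HR gives 14×23/28 = 11.5.

23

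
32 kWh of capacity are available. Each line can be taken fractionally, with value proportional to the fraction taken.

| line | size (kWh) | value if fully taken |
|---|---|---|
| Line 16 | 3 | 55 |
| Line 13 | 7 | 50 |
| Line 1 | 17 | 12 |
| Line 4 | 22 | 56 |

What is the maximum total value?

161

Sort by value density: Line 16 55/3≈18.3, Line 13 50/7≈7.14, Line 4 56/22≈2.55, Line 1 12/17≈0.706.
Line 16: take in full, 3 kWh for value 55 — 29 left.
All 7 kWh of Line 13 fit (value 50) — 22 remain.
All 22 kWh of Line 4 fit (value 56) — 0 remain.
Total value = 161.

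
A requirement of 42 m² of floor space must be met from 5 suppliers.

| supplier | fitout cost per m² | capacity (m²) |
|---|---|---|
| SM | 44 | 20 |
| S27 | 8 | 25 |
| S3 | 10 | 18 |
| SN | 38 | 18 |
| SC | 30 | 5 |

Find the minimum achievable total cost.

370

Cheapest first:
S27 (8): use full 25 ; 17 m² to go.
S3 at 10: take 17 of its 18 ; requirement met.
SC, SN, SM: unused.
Cost = 25×8 + 17×10 = 370.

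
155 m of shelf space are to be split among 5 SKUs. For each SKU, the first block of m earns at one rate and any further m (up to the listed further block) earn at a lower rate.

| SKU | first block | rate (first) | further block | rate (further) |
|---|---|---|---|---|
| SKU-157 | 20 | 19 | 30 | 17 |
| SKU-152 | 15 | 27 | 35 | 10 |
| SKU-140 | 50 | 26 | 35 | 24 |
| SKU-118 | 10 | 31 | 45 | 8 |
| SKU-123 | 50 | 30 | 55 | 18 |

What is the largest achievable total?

4235

Rank every tier by rate: SKU-118/tier1 31 > SKU-123/tier1 30 > SKU-152/tier1 27 > SKU-140/tier1 26 > SKU-140/tier2 24 > SKU-157/tier1 19 > SKU-123/tier2 18 > SKU-157/tier2 17 > SKU-152/tier2 10 > SKU-118/tier2 8.
Fill SKU-118 tier1 block (10 at 31) → 145 left.
Fill SKU-123 tier1 block (50 at 30) → 95 left.
SKU-152/tier1 (27): +15 → 80 left.
Fill SKU-140 tier1 block (50 at 26) → 30 left.
30 remain; put them into SKU-140 tier2 at 24.
Total = 31×10 + 30×50 + 27×15 + 26×50 + 24×30 = 4235.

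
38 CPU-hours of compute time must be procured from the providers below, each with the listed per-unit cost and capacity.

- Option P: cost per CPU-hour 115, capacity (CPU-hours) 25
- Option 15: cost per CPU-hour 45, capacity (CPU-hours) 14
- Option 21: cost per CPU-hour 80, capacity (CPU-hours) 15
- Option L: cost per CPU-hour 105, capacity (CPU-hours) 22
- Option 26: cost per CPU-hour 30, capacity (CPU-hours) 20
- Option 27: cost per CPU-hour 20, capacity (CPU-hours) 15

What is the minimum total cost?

1035

Cheapest first:
Take 15 from Option 27 at 20 ; need 23 more.
Option 26 (30): use full 20 ; 3 CPU-hours to go.
Option 15 (45): take the remaining 3 ; done.
Option 21, Option L, Option P: unused.
Cost = 15×20 + 20×30 + 3×45 = 1035.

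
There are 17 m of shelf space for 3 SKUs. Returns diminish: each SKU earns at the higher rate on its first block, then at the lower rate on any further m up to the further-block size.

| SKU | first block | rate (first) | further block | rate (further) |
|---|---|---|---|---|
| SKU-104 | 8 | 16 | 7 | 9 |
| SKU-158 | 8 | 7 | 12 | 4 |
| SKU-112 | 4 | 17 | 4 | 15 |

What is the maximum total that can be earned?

Treat each block as its own option and order by rate: SKU-112/first 17 > SKU-104/first 16 > SKU-112/second 15 > SKU-104/second 9 > SKU-158/first 7 > SKU-158/second 4.
Fill SKU-112 first block (4 at 17) ; 13 left.
Fill SKU-104 first block (8 at 16) ; 5 left.
Fill SKU-112 second block (4 at 15) ; 1 left.
SKU-104 second at 9: only 1 left, fill 1.
Total = 17×4 + 16×8 + 15×4 + 9×1 = 265.

265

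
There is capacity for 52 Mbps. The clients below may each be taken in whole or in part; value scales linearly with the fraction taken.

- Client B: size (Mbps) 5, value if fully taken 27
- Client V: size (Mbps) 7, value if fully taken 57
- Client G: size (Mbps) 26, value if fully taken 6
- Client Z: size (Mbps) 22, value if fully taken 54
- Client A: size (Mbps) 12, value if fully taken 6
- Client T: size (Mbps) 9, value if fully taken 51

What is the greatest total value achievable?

Rank by value-to-size ratio: Client V 57/7≈8.14, Client T 51/9≈5.67, Client B 27/5≈5.4, Client Z 54/22≈2.45, Client A 6/12≈0.5, Client G 6/26≈0.231.
Take all of Client V (7 Mbps, value 57) → 45 Mbps left.
Take all of Client T (9 Mbps, value 51) → 36 Mbps left.
Client B: take in full, 5 Mbps for value 27 → 31 left.
All 22 Mbps of Client Z fit (value 54) → 9 remain.
Fill the last 9 Mbps with part of Client A: 9/12 of it earns 4.5.
Total value = 193.5.

193.5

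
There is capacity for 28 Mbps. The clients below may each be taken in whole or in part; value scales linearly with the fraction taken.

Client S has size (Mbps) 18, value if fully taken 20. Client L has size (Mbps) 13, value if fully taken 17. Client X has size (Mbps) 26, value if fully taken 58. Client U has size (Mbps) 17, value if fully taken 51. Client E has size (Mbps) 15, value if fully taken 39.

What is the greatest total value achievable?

Rank by value-to-size ratio: Client U 51/17≈3, Client E 39/15≈2.6, Client X 58/26≈2.23, Client L 17/13≈1.31, Client S 20/18≈1.11.
All 17 Mbps of Client U fit (value 51) → 11 remain.
Fill the last 11 Mbps with part of Client E: 11/15 of it earns 28.6.
Total value = 79.6.

79.6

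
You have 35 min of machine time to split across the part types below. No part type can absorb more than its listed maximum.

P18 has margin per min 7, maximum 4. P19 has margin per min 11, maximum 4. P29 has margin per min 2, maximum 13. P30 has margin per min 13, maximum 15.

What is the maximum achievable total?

291

Rank by margin per min: P30 13 > P19 11 > P18 7 > P29 2.
P30 takes 15 to reach its cap of 15 — 20 left.
P19: +4 to 4 (cap) — 16 left.
P18 takes 4 to reach its cap of 4 — 12 left.
P29: +12 (room for 13) → 12. Pool exhausted.
Total = 7×4 + 11×4 + 2×12 + 13×15 = 291.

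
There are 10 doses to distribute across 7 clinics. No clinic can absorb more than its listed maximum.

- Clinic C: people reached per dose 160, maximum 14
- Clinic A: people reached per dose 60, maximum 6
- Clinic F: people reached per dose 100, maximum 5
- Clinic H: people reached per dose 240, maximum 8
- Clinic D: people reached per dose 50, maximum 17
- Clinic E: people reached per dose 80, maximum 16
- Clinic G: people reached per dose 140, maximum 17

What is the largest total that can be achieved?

2240

Highest people reached per dose first: Clinic H 240 > Clinic C 160 > Clinic G 140 > Clinic F 100 > Clinic E 80 > Clinic A 60 > Clinic D 50.
Clinic H takes 8 to reach its cap of 8 — 2 left.
Only 2 left; Clinic C takes them to reach 2.
Total = 160×2 + 240×8 = 2240.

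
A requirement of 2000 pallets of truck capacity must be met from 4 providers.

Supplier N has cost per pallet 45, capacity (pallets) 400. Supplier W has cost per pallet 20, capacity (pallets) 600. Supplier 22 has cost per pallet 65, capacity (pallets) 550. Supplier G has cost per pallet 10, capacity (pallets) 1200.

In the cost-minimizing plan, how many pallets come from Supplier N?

Cheapest first:
Supplier G at 10: take all 1200 pallets → 800 still needed.
Take 600 from Supplier W at 20 → need 200 more.
Supplier N at 45: take 200 of its 400 → requirement met.
Supplier 22: unused.

200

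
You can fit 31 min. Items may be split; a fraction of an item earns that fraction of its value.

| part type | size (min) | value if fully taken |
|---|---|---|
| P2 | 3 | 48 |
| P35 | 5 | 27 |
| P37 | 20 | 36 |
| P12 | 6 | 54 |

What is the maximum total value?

Sort by value density: P2 48/3≈16, P12 54/6≈9, P35 27/5≈5.4, P37 36/20≈1.8.
P2: take in full, 3 min for value 48 → 28 left.
P12: take in full, 6 min for value 54 → 22 left.
All 5 min of P35 fit (value 27) → 17 remain.
Fill the last 17 min with part of P37: 17/20 of it earns 30.6.
Total value = 159.6.

159.6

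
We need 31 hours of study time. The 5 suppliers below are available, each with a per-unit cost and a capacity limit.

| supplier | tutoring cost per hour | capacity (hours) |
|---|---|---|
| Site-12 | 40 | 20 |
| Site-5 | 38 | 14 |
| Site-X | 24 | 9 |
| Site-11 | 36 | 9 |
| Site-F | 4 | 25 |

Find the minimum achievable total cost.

244

Use suppliers in increasing cost order.
Site-F at 4: take all 25 hours → 6 still needed.
Take 6 from Site-X at 24 to finish.
Site-11, Site-5, Site-12: unused.
Cost = 25×4 + 6×24 = 244.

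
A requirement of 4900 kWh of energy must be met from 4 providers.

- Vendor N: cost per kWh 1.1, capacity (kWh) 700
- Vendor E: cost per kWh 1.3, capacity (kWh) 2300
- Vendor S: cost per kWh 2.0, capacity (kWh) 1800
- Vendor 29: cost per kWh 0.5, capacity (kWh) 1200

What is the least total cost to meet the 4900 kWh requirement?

5760

Fill from the cheapest provider first.
Take 1200 from Vendor 29 at 0.5 — need 3700 more.
Vendor N at 1.1: take all 700 kWh — 3000 still needed.
Vendor E (1.3): use full 2300 — 700 kWh to go.
Take 700 from Vendor S at 2.0 to finish.
Cost = 1200×0.5 + 700×1.1 + 2300×1.3 + 700×2.0 = 5760.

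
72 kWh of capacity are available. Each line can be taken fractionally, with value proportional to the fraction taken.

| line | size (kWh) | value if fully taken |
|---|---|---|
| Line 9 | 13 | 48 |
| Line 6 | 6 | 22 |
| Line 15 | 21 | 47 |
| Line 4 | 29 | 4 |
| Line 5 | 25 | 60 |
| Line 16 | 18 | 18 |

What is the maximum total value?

184

Rank by value-to-size ratio: Line 9 48/13≈3.69, Line 6 22/6≈3.67, Line 5 60/25≈2.4, Line 15 47/21≈2.24, Line 16 18/18≈1, Line 4 4/29≈0.138.
All 13 kWh of Line 9 fit (value 48) — 59 remain.
Line 6: take in full, 6 kWh for value 22 — 53 left.
Take all of Line 5 (25 kWh, value 60) — 28 kWh left.
Line 15: take in full, 21 kWh for value 47 — 7 left.
Only 7 kWh remain; take 7/18 of Line 16 for value 18×7/18 = 7.
Total value = 184.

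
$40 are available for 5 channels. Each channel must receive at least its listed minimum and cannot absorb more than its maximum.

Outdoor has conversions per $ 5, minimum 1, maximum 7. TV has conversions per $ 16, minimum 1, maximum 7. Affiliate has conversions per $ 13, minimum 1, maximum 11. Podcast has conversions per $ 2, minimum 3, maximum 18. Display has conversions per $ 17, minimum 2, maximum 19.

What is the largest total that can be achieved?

576

Meeting every minimum uses 1+1+1+3+2 = 8 $, leaving 32.
Highest conversions per $ first: Display 17 > TV 16 > Affiliate 13 > Outdoor 5 > Podcast 2.
Give Display 17 more to hit its cap of 19 ; 15 left.
TV takes 6 more to reach its cap of 7 ; 9 left.
Affiliate: +9 (room for 10) → 10. Pool exhausted.
Total = 5×1 + 16×7 + 13×10 + 2×3 + 17×19 = 576.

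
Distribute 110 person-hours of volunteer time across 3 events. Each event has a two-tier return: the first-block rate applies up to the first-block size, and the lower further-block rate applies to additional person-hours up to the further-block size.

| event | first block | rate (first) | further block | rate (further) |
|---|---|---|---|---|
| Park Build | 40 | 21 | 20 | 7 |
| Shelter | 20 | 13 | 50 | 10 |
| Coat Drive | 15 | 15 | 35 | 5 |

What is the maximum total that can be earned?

Rank every tier by rate: Park Build/T1 21 > Coat Drive/T1 15 > Shelter/T1 13 > Shelter/T2 10 > Park Build/T2 7 > Coat Drive/T2 5.
Fill Park Build T1 block (40 at 21) ; 70 left.
Coat Drive/T1 (15): +15 ; 55 left.
Fill Shelter T1 block (20 at 13) ; 35 left.
Shelter T2 at 10: only 35 left, fill 35.
Total = 21×40 + 15×15 + 13×20 + 10×35 = 1675.

1675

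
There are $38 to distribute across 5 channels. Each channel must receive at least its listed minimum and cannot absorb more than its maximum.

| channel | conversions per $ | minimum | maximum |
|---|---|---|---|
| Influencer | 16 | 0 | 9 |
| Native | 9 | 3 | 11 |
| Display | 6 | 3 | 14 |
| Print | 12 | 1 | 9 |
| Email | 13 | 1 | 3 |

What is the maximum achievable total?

426

Meeting every minimum uses 0+3+3+1+1 = 8 $, leaving 30.
Highest conversions per $ first: Influencer 16 > Email 13 > Print 12 > Native 9 > Display 6.
Influencer: +9 to 9 (cap) → 21 left.
Email takes 2 more to reach its cap of 3 → 19 left.
Print takes 8 more to reach its cap of 9 → 11 left.
Give Native 8 more to hit its cap of 11 → 3 left.
Only 3 left; Display takes them to reach 6.
Total = 16×9 + 9×11 + 6×6 + 12×9 + 13×3 = 426.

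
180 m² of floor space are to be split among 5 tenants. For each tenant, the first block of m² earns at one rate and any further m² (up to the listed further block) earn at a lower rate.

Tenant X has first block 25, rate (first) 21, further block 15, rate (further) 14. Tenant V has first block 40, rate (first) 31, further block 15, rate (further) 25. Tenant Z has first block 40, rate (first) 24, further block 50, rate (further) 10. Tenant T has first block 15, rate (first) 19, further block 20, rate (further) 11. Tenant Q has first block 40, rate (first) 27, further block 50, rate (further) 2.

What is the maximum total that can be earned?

4535

Treat each block as its own option and order by rate: Tenant V/T1 31 > Tenant Q/T1 27 > Tenant V/T2 25 > Tenant Z/T1 24 > Tenant X/T1 21 > Tenant T/T1 19 > Tenant X/T2 14 > Tenant T/T2 11 > Tenant Z/T2 10 > Tenant Q/T2 2.
Tenant V/T1 (31): +40 ; 140 left.
Tenant Q T1 at 27: fill all 40 ; 100 left.
Tenant V T2 at 25: fill all 15 ; 85 left.
Tenant Z T1 at 24: fill all 40 ; 45 left.
Tenant X/T1 (21): +25 ; 20 left.
Fill Tenant T T1 block (15 at 19) ; 5 left.
Tenant X/T2: +5 of 15 at 14; pool empty.
Total = 31×40 + 27×40 + 25×15 + 24×40 + 21×25 + 19×15 + 14×5 = 4535.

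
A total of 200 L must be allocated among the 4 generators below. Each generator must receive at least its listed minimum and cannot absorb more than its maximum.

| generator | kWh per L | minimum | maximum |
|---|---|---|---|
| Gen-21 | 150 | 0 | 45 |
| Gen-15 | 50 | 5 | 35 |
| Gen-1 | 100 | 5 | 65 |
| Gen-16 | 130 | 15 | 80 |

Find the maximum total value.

Meeting every minimum uses 0+5+5+15 = 25 L, leaving 175.
Rank by kWh per L: Gen-21 150 > Gen-16 130 > Gen-1 100 > Gen-15 50.
Give Gen-21 45 more to hit its cap of 45 ; 130 left.
Give Gen-16 65 more to hit its cap of 80 ; 65 left.
Give Gen-1 60 more to hit its cap of 65 ; 5 left.
Gen-15: +5 (room for 30) → 10. Pool exhausted.
Total = 150×45 + 50×10 + 100×65 + 130×80 = 24150.

24150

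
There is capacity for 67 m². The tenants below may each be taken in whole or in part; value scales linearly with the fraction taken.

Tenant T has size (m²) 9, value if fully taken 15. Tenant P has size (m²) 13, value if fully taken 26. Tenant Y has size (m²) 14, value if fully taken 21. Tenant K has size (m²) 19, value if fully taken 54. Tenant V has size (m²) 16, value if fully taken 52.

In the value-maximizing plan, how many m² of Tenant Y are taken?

10

Rank by value-to-size ratio: Tenant V 52/16≈3.25, Tenant K 54/19≈2.84, Tenant P 26/13≈2, Tenant T 15/9≈1.67, Tenant Y 21/14≈1.5.
Take all of Tenant V (16 m², value 52) — 51 m² left.
Take all of Tenant K (19 m², value 54) — 32 m² left.
All 13 m² of Tenant P fit (value 26) — 19 remain.
Take all of Tenant T (9 m², value 15) — 10 m² left.
10 m² left: a 10/14 share of Tenant Y gives 21×10/14 = 15.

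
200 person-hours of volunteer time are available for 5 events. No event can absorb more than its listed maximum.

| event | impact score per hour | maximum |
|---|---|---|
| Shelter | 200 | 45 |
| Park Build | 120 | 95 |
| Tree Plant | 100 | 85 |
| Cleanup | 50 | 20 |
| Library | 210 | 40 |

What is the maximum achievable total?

Highest impact score per hour first: Library 210 > Shelter 200 > Park Build 120 > Tree Plant 100 > Cleanup 50.
Library takes 40 to reach its cap of 40 → 160 left.
Shelter takes 45 to reach its cap of 45 → 115 left.
Give Park Build 95 to hit its cap of 95 → 20 left.
Tree Plant: +20 (room for 85) → 20. Pool exhausted.
Total = 200×45 + 120×95 + 100×20 + 210×40 = 30800.

30800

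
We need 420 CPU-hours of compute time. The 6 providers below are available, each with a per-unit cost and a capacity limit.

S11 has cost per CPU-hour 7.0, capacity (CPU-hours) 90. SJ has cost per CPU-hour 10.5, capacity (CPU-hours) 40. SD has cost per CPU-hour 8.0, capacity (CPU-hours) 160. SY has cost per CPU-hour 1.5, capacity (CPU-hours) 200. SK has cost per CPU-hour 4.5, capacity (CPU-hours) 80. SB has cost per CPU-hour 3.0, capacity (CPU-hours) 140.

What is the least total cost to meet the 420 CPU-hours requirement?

Fill from the cheapest provider first.
Take 200 from SY at 1.5 → need 220 more.
SB (3.0): use full 140 → 80 CPU-hours to go.
Take 80 from SK at 4.5 → need 0 more.
S11, SD, SJ: unused.
Cost = 200×1.5 + 140×3.0 + 80×4.5 = 1080.

1080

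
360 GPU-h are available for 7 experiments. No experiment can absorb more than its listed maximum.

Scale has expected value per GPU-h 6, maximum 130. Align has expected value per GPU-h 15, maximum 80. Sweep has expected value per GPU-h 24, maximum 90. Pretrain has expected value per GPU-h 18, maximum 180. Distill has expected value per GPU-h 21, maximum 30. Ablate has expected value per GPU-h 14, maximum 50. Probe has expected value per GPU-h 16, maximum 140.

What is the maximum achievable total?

Order the experiments by expected value per GPU-h: Sweep 24 > Distill 21 > Pretrain 18 > Probe 16 > Align 15 > Ablate 14 > Scale 6.
Sweep takes 90 to reach its cap of 90 → 270 left.
Give Distill 30 to hit its cap of 30 → 240 left.
Pretrain: +180 to 180 (cap) → 60 left.
Probe: +60 (room for 140) → 60. Pool exhausted.
Total = 24×90 + 18×180 + 21×30 + 16×60 = 6990.

6990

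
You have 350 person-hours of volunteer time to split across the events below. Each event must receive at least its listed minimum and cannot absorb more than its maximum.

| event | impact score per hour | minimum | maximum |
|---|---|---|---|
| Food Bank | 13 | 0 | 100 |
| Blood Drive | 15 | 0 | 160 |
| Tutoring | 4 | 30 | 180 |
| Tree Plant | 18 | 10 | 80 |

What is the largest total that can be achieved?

5000

Meeting every minimum uses 0+0+30+10 = 40 person-hours, leaving 310.
Highest impact score per hour first: Tree Plant 18 > Blood Drive 15 > Food Bank 13 > Tutoring 4.
Tree Plant: +70 to 80 (cap) → 240 left.
Give Blood Drive 160 more to hit its cap of 160 → 80 left.
Only 80 left; Food Bank takes them to reach 80.
Total = 13×80 + 15×160 + 4×30 + 18×80 = 5000.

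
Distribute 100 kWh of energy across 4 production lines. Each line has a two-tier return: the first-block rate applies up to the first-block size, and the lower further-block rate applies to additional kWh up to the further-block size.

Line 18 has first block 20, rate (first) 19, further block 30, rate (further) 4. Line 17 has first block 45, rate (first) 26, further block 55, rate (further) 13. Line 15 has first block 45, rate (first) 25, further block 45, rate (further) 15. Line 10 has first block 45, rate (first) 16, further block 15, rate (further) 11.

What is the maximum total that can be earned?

Treat each block as its own option and order by rate: Line 17/T1 26 > Line 15/T1 25 > Line 18/T1 19 > Line 10/T1 16 > Line 15/T2 15 > Line 17/T2 13 > Line 10/T2 11 > Line 18/T2 4.
Line 17 T1 at 26: fill all 45 — 55 left.
Line 15 T1 at 25: fill all 45 — 10 left.
Line 18 T1 at 19: only 10 left, fill 10.
Total = 26×45 + 25×45 + 19×10 = 2485.

2485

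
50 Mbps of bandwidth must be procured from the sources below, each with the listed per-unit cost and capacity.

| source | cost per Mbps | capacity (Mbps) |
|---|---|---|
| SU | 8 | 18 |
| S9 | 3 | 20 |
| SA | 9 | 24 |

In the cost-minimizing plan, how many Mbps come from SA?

Cheapest first:
S9 (3): use full 20 → 30 Mbps to go.
SU (8): use full 18 → 12 Mbps to go.
SA (9): take the remaining 12 → done.

12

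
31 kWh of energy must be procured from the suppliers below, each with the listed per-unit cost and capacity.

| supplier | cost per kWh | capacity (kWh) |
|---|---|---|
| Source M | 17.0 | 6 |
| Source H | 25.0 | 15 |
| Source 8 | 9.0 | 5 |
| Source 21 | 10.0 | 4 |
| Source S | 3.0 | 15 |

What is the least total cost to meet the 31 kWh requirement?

257

Cheapest first:
Take 15 from Source S at 3.0 — need 16 more.
Source 8 (9.0): use full 5 — 11 kWh to go.
Take 4 from Source 21 at 10.0 — need 7 more.
Source M at 17.0: take all 6 kWh — 1 still needed.
Source H at 25.0: take 1 of its 15 — requirement met.
Cost = 15×3.0 + 5×9.0 + 4×10.0 + 6×17.0 + 1×25.0 = 257.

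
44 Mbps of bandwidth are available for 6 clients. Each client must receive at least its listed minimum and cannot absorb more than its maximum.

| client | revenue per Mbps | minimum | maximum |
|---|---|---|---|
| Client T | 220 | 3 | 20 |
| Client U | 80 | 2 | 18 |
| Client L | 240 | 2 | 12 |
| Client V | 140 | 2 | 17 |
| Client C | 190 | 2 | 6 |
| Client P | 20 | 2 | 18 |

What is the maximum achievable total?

8900

Meeting every minimum uses 3+2+2+2+2+2 = 13 Mbps, leaving 31.
Order the clients by revenue per Mbps: Client L 240 > Client T 220 > Client C 190 > Client V 140 > Client U 80 > Client P 20.
Give Client L 10 more to hit its cap of 12 → 21 left.
Give Client T 17 more to hit its cap of 20 → 4 left.
Give Client C 4 more to hit its cap of 6 → 0 left.
Total = 220×20 + 80×2 + 240×12 + 140×2 + 190×6 + 20×2 = 8900.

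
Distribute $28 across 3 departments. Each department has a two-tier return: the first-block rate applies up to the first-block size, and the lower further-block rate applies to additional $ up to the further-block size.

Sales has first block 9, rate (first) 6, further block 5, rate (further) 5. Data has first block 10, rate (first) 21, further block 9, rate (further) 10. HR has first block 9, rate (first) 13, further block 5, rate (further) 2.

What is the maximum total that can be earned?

Treat each block as its own option and order by rate: Data/tier1 21 > HR/tier1 13 > Data/tier2 10 > Sales/tier1 6 > Sales/tier2 5 > HR/tier2 2.
Fill Data tier1 block (10 at 21) — 18 left.
Fill HR tier1 block (9 at 13) — 9 left.
Fill Data tier2 block (9 at 10) — 0 left.
Total = 21×10 + 13×9 + 10×9 = 417.

417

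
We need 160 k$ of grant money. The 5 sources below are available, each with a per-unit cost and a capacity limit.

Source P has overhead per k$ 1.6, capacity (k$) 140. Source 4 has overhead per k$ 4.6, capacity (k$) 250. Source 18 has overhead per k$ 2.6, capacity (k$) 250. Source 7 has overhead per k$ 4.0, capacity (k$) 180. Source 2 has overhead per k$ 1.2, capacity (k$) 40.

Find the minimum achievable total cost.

240

Cheapest first:
Source 2 (1.2): use full 40 ; 120 k$ to go.
Source P (1.6): take the remaining 120 ; done.
Source 18, Source 7, Source 4: unused.
Cost = 40×1.2 + 120×1.6 = 240.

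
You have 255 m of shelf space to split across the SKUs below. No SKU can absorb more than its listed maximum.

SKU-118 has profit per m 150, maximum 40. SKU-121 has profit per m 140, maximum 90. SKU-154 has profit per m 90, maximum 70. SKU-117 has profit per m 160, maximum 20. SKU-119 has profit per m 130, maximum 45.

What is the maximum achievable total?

33050

Highest profit per m first: SKU-117 160 > SKU-118 150 > SKU-121 140 > SKU-119 130 > SKU-154 90.
Give SKU-117 20 to hit its cap of 20 ; 235 left.
Give SKU-118 40 to hit its cap of 40 ; 195 left.
SKU-121 takes 90 to reach its cap of 90 ; 105 left.
Give SKU-119 45 to hit its cap of 45 ; 60 left.
Only 60 left; SKU-154 takes them to reach 60.
Total = 150×40 + 140×90 + 90×60 + 160×20 + 130×45 = 33050.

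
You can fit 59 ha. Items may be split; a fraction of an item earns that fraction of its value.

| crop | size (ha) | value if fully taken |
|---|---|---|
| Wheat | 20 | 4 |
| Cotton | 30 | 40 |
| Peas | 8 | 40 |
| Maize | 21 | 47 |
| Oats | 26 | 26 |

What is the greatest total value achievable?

Sort by value density: Peas 40/8≈5, Maize 47/21≈2.24, Cotton 40/30≈1.33, Oats 26/26≈1, Wheat 4/20≈0.2.
Peas: take in full, 8 ha for value 40 → 51 left.
All 21 ha of Maize fit (value 47) → 30 remain.
Cotton: take in full, 30 ha for value 40 → 0 left.
Total value = 127.

127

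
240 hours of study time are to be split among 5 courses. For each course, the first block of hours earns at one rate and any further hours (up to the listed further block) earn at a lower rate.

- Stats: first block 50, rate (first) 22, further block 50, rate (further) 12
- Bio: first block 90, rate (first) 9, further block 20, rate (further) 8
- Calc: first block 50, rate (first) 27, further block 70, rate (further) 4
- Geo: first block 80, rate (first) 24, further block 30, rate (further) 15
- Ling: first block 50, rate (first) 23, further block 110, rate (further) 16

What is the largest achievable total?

5680

Order all 10 blocks by rate: Calc/first 27 > Geo/first 24 > Ling/first 23 > Stats/first 22 > Ling/second 16 > Geo/second 15 > Stats/second 12 > Bio/first 9 > Bio/second 8 > Calc/second 4.
Calc first at 27: fill all 50 ; 190 left.
Geo first at 24: fill all 80 ; 110 left.
Fill Ling first block (50 at 23) ; 60 left.
Fill Stats first block (50 at 22) ; 10 left.
10 remain; put them into Ling second at 16.
Total = 27×50 + 24×80 + 23×50 + 22×50 + 16×10 = 5680.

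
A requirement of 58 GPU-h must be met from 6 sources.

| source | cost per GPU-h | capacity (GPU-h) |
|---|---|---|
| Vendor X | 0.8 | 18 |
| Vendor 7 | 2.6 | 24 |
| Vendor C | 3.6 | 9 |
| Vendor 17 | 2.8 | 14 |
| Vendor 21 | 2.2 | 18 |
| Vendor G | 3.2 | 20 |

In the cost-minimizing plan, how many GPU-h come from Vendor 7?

Cheapest first:
Take 18 from Vendor X at 0.8 → need 40 more.
Take 18 from Vendor 21 at 2.2 → need 22 more.
Vendor 7 (2.6): take the remaining 22 → done.
Vendor 17, Vendor G, Vendor C: unused.

22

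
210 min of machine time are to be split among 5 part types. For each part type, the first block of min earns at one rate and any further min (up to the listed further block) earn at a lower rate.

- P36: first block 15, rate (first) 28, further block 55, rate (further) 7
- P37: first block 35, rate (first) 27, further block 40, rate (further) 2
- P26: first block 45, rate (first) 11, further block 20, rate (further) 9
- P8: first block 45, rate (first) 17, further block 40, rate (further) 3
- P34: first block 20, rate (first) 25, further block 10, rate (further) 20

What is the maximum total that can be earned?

Treat each block as its own option and order by rate: P36/tier1 28 > P37/tier1 27 > P34/tier1 25 > P34/tier2 20 > P8/tier1 17 > P26/tier1 11 > P26/tier2 9 > P36/tier2 7 > P8/tier2 3 > P37/tier2 2.
P36 tier1 at 28: fill all 15 ; 195 left.
P37 tier1 at 27: fill all 35 ; 160 left.
P34/tier1 (25): +20 ; 140 left.
Fill P34 tier2 block (10 at 20) ; 130 left.
P8/tier1 (17): +45 ; 85 left.
P26 tier1 at 11: fill all 45 ; 40 left.
Fill P26 tier2 block (20 at 9) ; 20 left.
P36 tier2 at 7: only 20 left, fill 20.
Total = 28×15 + 27×35 + 25×20 + 20×10 + 17×45 + 11×45 + 9×20 + 7×20 = 3645.

3645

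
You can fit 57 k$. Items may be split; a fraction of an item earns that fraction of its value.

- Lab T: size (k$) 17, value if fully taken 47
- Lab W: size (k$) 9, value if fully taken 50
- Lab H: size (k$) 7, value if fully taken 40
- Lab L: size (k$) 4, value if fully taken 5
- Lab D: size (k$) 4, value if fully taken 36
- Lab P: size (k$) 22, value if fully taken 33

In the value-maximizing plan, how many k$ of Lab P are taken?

20

Best value per unit of size first: Lab D 36/4≈9, Lab H 40/7≈5.71, Lab W 50/9≈5.56, Lab T 47/17≈2.76, Lab P 33/22≈1.5, Lab L 5/4≈1.25.
Take all of Lab D (4 k$, value 36) → 53 k$ left.
All 7 k$ of Lab H fit (value 40) → 46 remain.
Lab W: take in full, 9 k$ for value 50 → 37 left.
Take all of Lab T (17 k$, value 47) → 20 k$ left.
Only 20 k$ remain; take 20/22 of Lab P for value 33×20/22 = 30.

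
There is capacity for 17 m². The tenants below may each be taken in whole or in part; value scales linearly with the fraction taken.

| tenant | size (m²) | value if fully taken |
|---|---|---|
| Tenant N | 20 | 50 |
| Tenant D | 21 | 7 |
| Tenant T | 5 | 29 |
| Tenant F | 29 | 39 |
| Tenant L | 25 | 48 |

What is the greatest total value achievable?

Sort by value density: Tenant T 29/5≈5.8, Tenant N 50/20≈2.5, Tenant L 48/25≈1.92, Tenant F 39/29≈1.34, Tenant D 7/21≈0.333.
Tenant T: take in full, 5 m² for value 29 → 12 left.
12 m² left: a 12/20 share of Tenant N gives 50×12/20 = 30.
Total value = 59.

59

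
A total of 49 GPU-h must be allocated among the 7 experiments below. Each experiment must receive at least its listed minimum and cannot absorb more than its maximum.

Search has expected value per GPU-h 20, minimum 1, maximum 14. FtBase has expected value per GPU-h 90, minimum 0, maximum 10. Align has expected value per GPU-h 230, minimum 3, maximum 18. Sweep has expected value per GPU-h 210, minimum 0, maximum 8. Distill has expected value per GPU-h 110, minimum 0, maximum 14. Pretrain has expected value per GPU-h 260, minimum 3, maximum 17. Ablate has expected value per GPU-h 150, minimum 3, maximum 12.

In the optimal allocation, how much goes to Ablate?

Meeting every minimum uses 1+0+3+0+0+3+3 = 10 GPU-h, leaving 39.
Order the experiments by expected value per GPU-h: Pretrain 260 > Align 230 > Sweep 210 > Ablate 150 > Distill 110 > FtBase 90 > Search 20.
Pretrain takes 14 more to reach its cap of 17 ; 25 left.
Give Align 15 more to hit its cap of 18 ; 10 left.
Sweep takes 8 more to reach its cap of 8 ; 2 left.
Ablate has room for 9 more but only 2 remain, so it gets 5.

5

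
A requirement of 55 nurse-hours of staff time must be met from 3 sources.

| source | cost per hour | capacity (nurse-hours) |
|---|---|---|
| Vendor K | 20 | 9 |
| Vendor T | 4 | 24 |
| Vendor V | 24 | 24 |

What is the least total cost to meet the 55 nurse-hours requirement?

804

Fill from the cheapest source first.
Vendor T (4): use full 24 → 31 nurse-hours to go.
Vendor K (20): use full 9 → 22 nurse-hours to go.
Vendor V at 24: take 22 of its 24 → requirement met.
Cost = 24×4 + 9×20 + 22×24 = 804.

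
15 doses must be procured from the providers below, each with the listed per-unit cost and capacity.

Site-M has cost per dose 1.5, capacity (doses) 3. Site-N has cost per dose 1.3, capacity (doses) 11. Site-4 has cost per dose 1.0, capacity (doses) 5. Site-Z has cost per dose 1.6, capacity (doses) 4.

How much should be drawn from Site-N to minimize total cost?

10

Use providers in increasing cost order.
Take 5 from Site-4 at 1.0 — need 10 more.
Site-N at 1.3: take 10 of its 11 — requirement met.
Site-M, Site-Z: unused.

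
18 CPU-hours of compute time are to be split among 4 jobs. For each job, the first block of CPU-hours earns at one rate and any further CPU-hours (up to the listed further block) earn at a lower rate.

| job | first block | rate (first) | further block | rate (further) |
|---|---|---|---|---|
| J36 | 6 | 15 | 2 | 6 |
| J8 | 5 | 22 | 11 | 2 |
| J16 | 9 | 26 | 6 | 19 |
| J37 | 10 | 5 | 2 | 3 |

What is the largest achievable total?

Rank every tier by rate: J16/T1 26 > J8/T1 22 > J16/T2 19 > J36/T1 15 > J36/T2 6 > J37/T1 5 > J37/T2 3 > J8/T2 2.
J16 T1 at 26: fill all 9 → 9 left.
J8/T1 (22): +5 → 4 left.
4 remain; put them into J16 T2 at 19.
Total = 26×9 + 22×5 + 19×4 = 420.

420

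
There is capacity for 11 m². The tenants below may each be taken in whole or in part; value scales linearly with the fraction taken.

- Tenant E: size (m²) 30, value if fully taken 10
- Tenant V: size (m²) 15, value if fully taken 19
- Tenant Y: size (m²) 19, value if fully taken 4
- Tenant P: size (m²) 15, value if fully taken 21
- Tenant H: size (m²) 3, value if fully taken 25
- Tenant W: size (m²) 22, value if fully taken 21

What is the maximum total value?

36.2

Sort by value density: Tenant H 25/3≈8.33, Tenant P 21/15≈1.4, Tenant V 19/15≈1.27, Tenant W 21/22≈0.955, Tenant E 10/30≈0.333, Tenant Y 4/19≈0.211.
All 3 m² of Tenant H fit (value 25) — 8 remain.
8 m² left: a 8/15 share of Tenant P gives 21×8/15 = 11.2.
Total value = 36.2.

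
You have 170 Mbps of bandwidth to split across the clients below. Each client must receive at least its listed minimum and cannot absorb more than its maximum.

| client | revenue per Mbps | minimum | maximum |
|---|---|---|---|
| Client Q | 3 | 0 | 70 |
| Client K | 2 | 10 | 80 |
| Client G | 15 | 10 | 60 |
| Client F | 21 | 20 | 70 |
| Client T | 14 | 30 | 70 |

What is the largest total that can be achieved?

Meeting every minimum uses 0+10+10+20+30 = 70 Mbps, leaving 100.
Rank by revenue per Mbps: Client F 21 > Client G 15 > Client T 14 > Client Q 3 > Client K 2.
Client F takes 50 more to reach its cap of 70 ; 50 left.
Give Client G 50 more to hit its cap of 60 ; 0 left.
Total = 2×10 + 15×60 + 21×70 + 14×30 = 2810.

2810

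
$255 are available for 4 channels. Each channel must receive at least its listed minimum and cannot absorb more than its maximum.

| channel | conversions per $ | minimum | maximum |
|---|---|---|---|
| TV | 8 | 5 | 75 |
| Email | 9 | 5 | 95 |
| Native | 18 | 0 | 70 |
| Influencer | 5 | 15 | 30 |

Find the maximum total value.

2790

Meeting every minimum uses 5+5+0+15 = 25 $, leaving 230.
Rank by conversions per $: Native 18 > Email 9 > TV 8 > Influencer 5.
Native takes 70 more to reach its cap of 70 → 160 left.
Email takes 90 more to reach its cap of 95 → 70 left.
Give TV 70 more to hit its cap of 75 → 0 left.
Total = 8×75 + 9×95 + 18×70 + 5×15 = 2790.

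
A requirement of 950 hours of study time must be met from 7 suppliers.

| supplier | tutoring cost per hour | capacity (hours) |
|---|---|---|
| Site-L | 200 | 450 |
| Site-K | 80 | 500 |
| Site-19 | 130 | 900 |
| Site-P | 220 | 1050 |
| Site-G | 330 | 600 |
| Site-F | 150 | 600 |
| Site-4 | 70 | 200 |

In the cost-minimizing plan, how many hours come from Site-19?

Cheapest first:
Site-4 (70): use full 200 → 750 hours to go.
Site-K (80): use full 500 → 250 hours to go.
Site-19 (130): take the remaining 250 → done.
Site-F, Site-L, Site-P, Site-G: unused.

250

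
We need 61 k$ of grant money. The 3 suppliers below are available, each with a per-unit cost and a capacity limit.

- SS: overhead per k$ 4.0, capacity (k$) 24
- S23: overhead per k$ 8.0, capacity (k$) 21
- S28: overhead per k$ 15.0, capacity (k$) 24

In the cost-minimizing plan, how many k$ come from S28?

16

Cheapest first:
Take 24 from SS at 4.0 ; need 37 more.
S23 at 8.0: take all 21 k$ ; 16 still needed.
S28 at 15.0: take 16 of its 24 ; requirement met.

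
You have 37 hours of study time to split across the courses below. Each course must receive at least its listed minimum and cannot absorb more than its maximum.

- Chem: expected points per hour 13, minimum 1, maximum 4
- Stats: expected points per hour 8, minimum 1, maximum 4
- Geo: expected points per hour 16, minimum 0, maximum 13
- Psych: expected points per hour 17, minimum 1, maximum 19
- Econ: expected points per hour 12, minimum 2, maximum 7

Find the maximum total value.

Meeting every minimum uses 1+1+0+1+2 = 5 hours, leaving 32.
Order the courses by expected points per hour: Psych 17 > Geo 16 > Chem 13 > Econ 12 > Stats 8.
Psych: +18 to 19 (cap) → 14 left.
Give Geo 13 more to hit its cap of 13 → 1 left.
Chem has room for 3 more but only 1 remain, so it gets 2.
Total = 13×2 + 8×1 + 16×13 + 17×19 + 12×2 = 589.

589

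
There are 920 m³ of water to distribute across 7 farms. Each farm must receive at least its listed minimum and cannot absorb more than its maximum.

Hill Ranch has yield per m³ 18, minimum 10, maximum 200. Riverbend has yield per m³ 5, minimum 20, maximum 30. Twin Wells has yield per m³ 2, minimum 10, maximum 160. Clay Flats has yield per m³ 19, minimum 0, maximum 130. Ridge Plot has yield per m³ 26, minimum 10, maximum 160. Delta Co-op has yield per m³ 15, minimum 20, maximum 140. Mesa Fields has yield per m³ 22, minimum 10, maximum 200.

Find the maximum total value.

17000

Meeting every minimum uses 10+20+10+0+10+20+10 = 80 m³, leaving 840.
Order the farms by yield per m³: Ridge Plot 26 > Mesa Fields 22 > Clay Flats 19 > Hill Ranch 18 > Delta Co-op 15 > Riverbend 5 > Twin Wells 2.
Give Ridge Plot 150 more to hit its cap of 160 — 690 left.
Mesa Fields: +190 to 200 (cap) — 500 left.
Clay Flats: +130 to 130 (cap) — 370 left.
Give Hill Ranch 190 more to hit its cap of 200 — 180 left.
Delta Co-op takes 120 more to reach its cap of 140 — 60 left.
Riverbend takes 10 more to reach its cap of 30 — 50 left.
Twin Wells has room for 150 more but only 50 remain, so it gets 60.
Total = 18×200 + 5×30 + 2×60 + 19×130 + 26×160 + 15×140 + 22×200 = 17000.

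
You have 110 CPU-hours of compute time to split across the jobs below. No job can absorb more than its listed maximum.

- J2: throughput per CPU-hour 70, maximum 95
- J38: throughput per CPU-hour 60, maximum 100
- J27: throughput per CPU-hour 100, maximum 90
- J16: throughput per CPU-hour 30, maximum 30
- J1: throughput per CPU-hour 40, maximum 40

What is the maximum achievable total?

10400

Order the jobs by throughput per CPU-hour: J27 100 > J2 70 > J38 60 > J1 40 > J16 30.
Give J27 90 to hit its cap of 90 ; 20 left.
J2: +20 (room for 95) → 20. Pool exhausted.
Total = 70×20 + 100×90 = 10400.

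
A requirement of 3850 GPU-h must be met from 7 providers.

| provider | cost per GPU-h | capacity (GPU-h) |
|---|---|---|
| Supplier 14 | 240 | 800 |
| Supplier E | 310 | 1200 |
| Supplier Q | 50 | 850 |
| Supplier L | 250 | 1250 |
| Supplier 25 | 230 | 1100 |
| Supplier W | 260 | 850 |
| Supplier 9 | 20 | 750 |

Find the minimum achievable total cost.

590000

Cheapest first:
Supplier 9 (20): use full 750 ; 3100 GPU-h to go.
Supplier Q (50): use full 850 ; 2250 GPU-h to go.
Supplier 25 at 230: take all 1100 GPU-h ; 1150 still needed.
Supplier 14 (240): use full 800 ; 350 GPU-h to go.
Supplier L (250): take the remaining 350 ; done.
Supplier W, Supplier E: unused.
Cost = 750×20 + 850×50 + 1100×230 + 800×240 + 350×250 = 590000.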